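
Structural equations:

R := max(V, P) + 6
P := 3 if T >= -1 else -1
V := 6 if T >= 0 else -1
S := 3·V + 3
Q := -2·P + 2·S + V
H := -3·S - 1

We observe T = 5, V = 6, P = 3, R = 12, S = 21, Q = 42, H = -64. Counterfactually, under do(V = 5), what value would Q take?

35

Under do(V=5), the mechanism V := 6 if T >= 0 else -1 is discarded; V is fixed at 5.
P = 3 if T >= -1 else -1  [with T=5]  = 3
S = 3·V + 3  [with V=5]  = 18
Q = -2·P + 2·S + V  [with P=3, S=18, V=5]  = 35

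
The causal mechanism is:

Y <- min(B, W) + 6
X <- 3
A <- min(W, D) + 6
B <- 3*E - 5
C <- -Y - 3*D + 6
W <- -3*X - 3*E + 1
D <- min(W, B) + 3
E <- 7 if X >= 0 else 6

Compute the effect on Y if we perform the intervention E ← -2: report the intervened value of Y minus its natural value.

18

Under do(E=-2), the mechanism E <- 7 if X >= 0 else 6 is discarded; E is fixed at -2.
W = -3*X - 3*E + 1  [with X=3, E=-2]  = -2
B = 3*E - 5  [with E=-2]  = -11
Y = min(B, W) + 6  [with B=-11, W=-2]  = -5
Without intervention: E = 7 if X >= 0 else 6  [with X=3]  = 7; W = -3*X - 3*E + 1  [with X=3, E=7]  = -29; B = 3*E - 5  [with E=7]  = 16; Y = min(B, W) + 6  [with B=16, W=-29]  = -23.
Change = -5 − (-23) = 18.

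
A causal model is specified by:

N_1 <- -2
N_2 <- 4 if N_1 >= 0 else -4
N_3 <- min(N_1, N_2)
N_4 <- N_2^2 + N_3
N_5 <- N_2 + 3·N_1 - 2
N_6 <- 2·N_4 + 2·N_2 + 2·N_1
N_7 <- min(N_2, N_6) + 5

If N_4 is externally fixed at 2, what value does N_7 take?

The intervention breaks the incoming arrows to N_4: N_4 <- N_2^2 + N_3 no longer applies, and N_4 = 2.
N_2 = 4 if N_1 >= 0 else -4  [with N_1=-2]  = -4
N_6 = 2·N_4 + 2·N_2 + 2·N_1  [with N_4=2, N_2=-4, N_1=-2]  = -8
N_7 = min(N_2, N_6) + 5  [with N_2=-4, N_6=-8]  = -3

-3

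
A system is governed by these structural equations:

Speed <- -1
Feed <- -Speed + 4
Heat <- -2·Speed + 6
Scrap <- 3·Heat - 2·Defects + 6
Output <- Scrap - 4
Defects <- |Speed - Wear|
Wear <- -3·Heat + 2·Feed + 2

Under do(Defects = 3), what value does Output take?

20

Under do(Defects=3), the mechanism Defects <- |Speed - Wear| is discarded; Defects is fixed at 3.
Heat = -2·Speed + 6  [with Speed=-1]  = 8
Scrap = 3·Heat - 2·Defects + 6  [with Heat=8, Defects=3]  = 24
Output = Scrap - 4  [with Scrap=24]  = 20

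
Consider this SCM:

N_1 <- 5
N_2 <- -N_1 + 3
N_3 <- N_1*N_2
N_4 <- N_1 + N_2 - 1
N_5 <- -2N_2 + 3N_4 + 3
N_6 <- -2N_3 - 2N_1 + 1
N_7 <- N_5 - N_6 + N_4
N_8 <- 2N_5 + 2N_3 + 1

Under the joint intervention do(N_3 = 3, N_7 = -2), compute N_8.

33

Under do(N_3 = 3, N_7 = -2), each intervened variable's structural equation is replaced by its fixed value.
N_2 = -N_1 + 3  [with N_1=5]  = -2
N_4 = N_1 + N_2 - 1  [with N_1=5, N_2=-2]  = 2
N_5 = -2N_2 + 3N_4 + 3  [with N_2=-2, N_4=2]  = 13
N_8 = 2N_5 + 2N_3 + 1  [with N_5=13, N_3=3]  = 33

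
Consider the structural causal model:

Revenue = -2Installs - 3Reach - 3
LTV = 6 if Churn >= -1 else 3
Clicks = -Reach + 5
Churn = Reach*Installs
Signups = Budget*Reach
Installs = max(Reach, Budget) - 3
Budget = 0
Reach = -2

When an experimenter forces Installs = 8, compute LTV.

do(Installs=8) replaces the equation Installs = max(Reach, Budget) - 3 with the constant Installs = 8.
Churn = Reach*Installs  [with Reach=-2, Installs=8]  = -16
LTV = 6 if Churn >= -1 else 3  [with Churn=-16]  = 3

3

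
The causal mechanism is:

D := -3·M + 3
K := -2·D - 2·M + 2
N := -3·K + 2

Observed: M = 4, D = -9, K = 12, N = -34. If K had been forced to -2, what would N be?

8

The intervention breaks the incoming arrows to K: K := -2·D - 2·M + 2 no longer applies, and K = -2.
N = -3·K + 2  [with K=-2]  = 8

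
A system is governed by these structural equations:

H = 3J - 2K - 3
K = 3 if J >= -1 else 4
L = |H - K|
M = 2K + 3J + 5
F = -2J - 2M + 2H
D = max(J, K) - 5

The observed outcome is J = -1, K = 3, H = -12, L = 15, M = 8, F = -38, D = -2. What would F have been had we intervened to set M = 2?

-26

The intervention breaks the incoming arrows to M: M = 2K + 3J + 5 no longer applies, and M = 2.
K = 3 if J >= -1 else 4  [with J=-1]  = 3
H = 3J - 2K - 3  [with J=-1, K=3]  = -12
F = -2J - 2M + 2H  [with J=-1, M=2, H=-12]  = -26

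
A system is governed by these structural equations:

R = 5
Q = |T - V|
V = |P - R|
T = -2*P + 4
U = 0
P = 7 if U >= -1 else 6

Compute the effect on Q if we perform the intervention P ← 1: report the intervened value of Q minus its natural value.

The intervention breaks the incoming arrows to P: P = 7 if U >= -1 else 6 no longer applies, and P = 1.
T = -2*P + 4  [with P=1]  = 2
V = |P - R|  [with P=1, R=5]  = 4
Q = |T - V|  [with T=2, V=4]  = 2
Without intervention: P = 7 if U >= -1 else 6  [with U=0]  = 7; T = -2*P + 4  [with P=7]  = -10; V = |P - R|  [with P=7, R=5]  = 2; Q = |T - V|  [with T=-10, V=2]  = 12.
Change = 2 − 12 = -10.

-10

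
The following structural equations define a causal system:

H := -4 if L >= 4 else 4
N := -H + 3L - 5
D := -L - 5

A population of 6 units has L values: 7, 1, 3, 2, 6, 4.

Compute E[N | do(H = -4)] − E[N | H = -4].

-5.5

Every unit gets H=-4 under the intervention. N values become 20, 2, 8, 5, 17, 11; E[N|do(H=-4)] = 10.5.
E[N|H=-4] averages over only the 3 units with H=-4 (L = 7, 6, 4): N = 20, 17, 11, mean 16.
Difference = 10.5 − 16 = -5.5.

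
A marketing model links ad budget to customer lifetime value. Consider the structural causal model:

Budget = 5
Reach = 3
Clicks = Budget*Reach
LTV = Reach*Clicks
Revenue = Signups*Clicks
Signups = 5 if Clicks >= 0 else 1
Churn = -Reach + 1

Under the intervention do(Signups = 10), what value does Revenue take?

Under do(Signups=10), the mechanism Signups = 5 if Clicks >= 0 else 1 is discarded; Signups is fixed at 10.
Clicks = Budget*Reach  [with Budget=5, Reach=3]  = 15
Revenue = Signups*Clicks  [with Signups=10, Clicks=15]  = 150

150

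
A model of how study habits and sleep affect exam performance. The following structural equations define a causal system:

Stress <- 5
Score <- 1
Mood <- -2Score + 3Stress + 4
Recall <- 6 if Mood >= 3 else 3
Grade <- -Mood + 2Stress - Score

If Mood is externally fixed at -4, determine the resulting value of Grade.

do(Mood=-4) replaces the equation Mood <- -2Score + 3Stress + 4 with the constant Mood = -4.
Grade = -Mood + 2Stress - Score  [with Mood=-4, Stress=5, Score=1]  = 13

13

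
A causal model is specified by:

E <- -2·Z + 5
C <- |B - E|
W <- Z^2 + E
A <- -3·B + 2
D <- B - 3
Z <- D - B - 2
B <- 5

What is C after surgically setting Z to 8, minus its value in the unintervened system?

6

The intervention breaks the incoming arrows to Z: Z <- D - B - 2 no longer applies, and Z = 8.
E = -2·Z + 5  [with Z=8]  = -11
C = |B - E|  [with B=5, E=-11]  = 16
Without intervention: D = B - 3  [with B=5]  = 2; Z = D - B - 2  [with D=2, B=5]  = -5; E = -2·Z + 5  [with Z=-5]  = 15; C = |B - E|  [with B=5, E=15]  = 10.
Change = 16 − 10 = 6.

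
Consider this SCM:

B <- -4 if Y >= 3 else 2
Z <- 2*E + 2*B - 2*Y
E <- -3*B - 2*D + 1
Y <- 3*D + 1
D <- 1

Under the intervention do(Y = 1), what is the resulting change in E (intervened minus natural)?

-18

Under do(Y=1), the mechanism Y <- 3*D + 1 is discarded; Y is fixed at 1.
B = -4 if Y >= 3 else 2  [with Y=1]  = 2
E = -3*B - 2*D + 1  [with B=2, D=1]  = -7
Without intervention: Y = 3*D + 1  [with D=1]  = 4; B = -4 if Y >= 3 else 2  [with Y=4]  = -4; E = -3*B - 2*D + 1  [with B=-4, D=1]  = 11.
Change = -7 − 11 = -18.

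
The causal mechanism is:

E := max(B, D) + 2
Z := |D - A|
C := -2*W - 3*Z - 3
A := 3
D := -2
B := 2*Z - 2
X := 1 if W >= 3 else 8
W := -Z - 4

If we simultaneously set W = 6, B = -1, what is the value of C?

-30

Under do(W = 6, B = -1), each intervened variable's structural equation is replaced by its fixed value.
Z = |D - A|  [with D=-2, A=3]  = 5
C = -2*W - 3*Z - 3  [with W=6, Z=5]  = -30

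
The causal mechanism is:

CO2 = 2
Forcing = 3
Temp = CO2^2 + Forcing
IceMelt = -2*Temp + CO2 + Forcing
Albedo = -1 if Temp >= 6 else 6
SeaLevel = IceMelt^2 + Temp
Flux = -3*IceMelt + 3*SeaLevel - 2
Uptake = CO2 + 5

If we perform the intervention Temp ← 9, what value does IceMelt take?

The intervention breaks the incoming arrows to Temp: Temp = CO2^2 + Forcing no longer applies, and Temp = 9.
IceMelt = -2*Temp + CO2 + Forcing  [with Temp=9, CO2=2, Forcing=3]  = -13

-13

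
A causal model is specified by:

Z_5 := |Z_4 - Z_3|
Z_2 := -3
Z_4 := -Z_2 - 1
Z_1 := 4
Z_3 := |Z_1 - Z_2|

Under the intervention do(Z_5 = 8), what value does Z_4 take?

The intervention breaks the incoming arrows to Z_5: Z_5 := |Z_4 - Z_3| no longer applies, and Z_5 = 8.
Since Z_4 is not a descendant of the intervened variable, it is unaffected.
Z_4 = -Z_2 - 1  [with Z_2=-3]  = 2

2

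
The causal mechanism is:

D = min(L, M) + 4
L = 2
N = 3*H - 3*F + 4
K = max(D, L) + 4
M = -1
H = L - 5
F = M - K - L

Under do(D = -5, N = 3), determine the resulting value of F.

The joint intervention fixes D = -5, N = 3, removing each variable's own equation.
K = max(D, L) + 4  [with D=-5, L=2]  = 6
F = M - K - L  [with M=-1, K=6, L=2]  = -9

-9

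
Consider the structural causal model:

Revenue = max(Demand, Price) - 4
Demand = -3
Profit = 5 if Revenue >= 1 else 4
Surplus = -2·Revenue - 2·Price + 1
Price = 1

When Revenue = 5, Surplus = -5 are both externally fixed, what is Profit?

5

The joint intervention fixes Revenue = 5, Surplus = -5, removing each variable's own equation.
Profit = 5 if Revenue >= 1 else 4  [with Revenue=5]  = 5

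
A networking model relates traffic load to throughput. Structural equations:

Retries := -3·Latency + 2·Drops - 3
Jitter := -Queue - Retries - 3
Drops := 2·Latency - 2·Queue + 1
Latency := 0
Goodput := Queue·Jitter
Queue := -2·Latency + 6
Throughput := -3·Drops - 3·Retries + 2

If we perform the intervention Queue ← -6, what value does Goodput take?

120

Under do(Queue=-6), the mechanism Queue := -2·Latency + 6 is discarded; Queue is fixed at -6.
Drops = 2·Latency - 2·Queue + 1  [with Latency=0, Queue=-6]  = 13
Retries = -3·Latency + 2·Drops - 3  [with Latency=0, Drops=13]  = 23
Jitter = -Queue - Retries - 3  [with Queue=-6, Retries=23]  = -20
Goodput = Queue·Jitter  [with Queue=-6, Jitter=-20]  = 120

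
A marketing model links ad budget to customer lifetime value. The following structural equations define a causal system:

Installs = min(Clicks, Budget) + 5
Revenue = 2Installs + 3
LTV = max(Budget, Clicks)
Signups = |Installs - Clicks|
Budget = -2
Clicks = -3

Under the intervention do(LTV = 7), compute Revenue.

do(LTV=7) replaces the equation LTV = max(Budget, Clicks) with the constant LTV = 7.
Since Revenue is not a descendant of the intervened variable, it is unaffected.
Installs = min(Clicks, Budget) + 5  [with Clicks=-3, Budget=-2]  = 2
Revenue = 2Installs + 3  [with Installs=2]  = 7

7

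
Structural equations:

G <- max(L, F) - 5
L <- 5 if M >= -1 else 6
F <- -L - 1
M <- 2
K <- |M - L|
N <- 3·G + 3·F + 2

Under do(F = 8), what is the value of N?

Under do(F=8), the mechanism F <- -L - 1 is discarded; F is fixed at 8.
L = 5 if M >= -1 else 6  [with M=2]  = 5
G = max(L, F) - 5  [with L=5, F=8]  = 3
N = 3·G + 3·F + 2  [with G=3, F=8]  = 35

35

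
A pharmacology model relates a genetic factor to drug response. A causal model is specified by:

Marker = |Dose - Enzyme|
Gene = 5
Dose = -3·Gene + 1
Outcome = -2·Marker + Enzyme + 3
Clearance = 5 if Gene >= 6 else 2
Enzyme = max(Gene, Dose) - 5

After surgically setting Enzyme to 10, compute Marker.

The intervention breaks the incoming arrows to Enzyme: Enzyme = max(Gene, Dose) - 5 no longer applies, and Enzyme = 10.
Dose = -3·Gene + 1  [with Gene=5]  = -14
Marker = |Dose - Enzyme|  [with Dose=-14, Enzyme=10]  = 24

24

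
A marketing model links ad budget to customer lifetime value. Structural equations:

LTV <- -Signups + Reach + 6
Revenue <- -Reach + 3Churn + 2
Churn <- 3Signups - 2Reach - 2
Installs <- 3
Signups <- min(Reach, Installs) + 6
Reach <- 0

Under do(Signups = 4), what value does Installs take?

3

Under do(Signups=4), the mechanism Signups <- min(Reach, Installs) + 6 is discarded; Signups is fixed at 4.
Since Installs is not a descendant of the intervened variable, it is unaffected.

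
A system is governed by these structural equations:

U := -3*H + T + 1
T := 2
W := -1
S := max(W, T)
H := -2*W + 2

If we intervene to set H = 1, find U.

0

Intervening sets H = 1 and removes its equation (H := -2*W + 2).
U = -3*H + T + 1  [with H=1, T=2]  = 0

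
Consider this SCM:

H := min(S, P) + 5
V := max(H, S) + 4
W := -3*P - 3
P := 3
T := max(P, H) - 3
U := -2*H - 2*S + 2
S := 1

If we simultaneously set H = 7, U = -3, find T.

4

Setting H = 7, U = -3 by intervention discards those variables' equations.
T = max(P, H) - 3  [with P=3, H=7]  = 4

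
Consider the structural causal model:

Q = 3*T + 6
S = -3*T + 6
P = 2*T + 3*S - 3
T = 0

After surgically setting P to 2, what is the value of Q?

Under do(P=2), the mechanism P = 2*T + 3*S - 3 is discarded; P is fixed at 2.
Since Q is not a descendant of the intervened variable, it is unaffected.
Q = 3*T + 6  [with T=0]  = 6

6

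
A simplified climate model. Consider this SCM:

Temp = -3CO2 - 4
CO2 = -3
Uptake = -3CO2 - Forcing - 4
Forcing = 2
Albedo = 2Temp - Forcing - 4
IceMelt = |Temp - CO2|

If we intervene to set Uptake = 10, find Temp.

do(Uptake=10) replaces the equation Uptake = -3CO2 - Forcing - 4 with the constant Uptake = 10.
Temp is not downstream of the intervention, so its value is determined by the original equations.
Temp = -3CO2 - 4  [with CO2=-3]  = 5

5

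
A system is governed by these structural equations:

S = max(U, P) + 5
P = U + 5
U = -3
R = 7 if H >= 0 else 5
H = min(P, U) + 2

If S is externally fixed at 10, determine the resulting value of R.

5

do(S=10) replaces the equation S = max(U, P) + 5 with the constant S = 10.
R is not downstream of the intervention, so its value is determined by the original equations.
P = U + 5  [with U=-3]  = 2
H = min(P, U) + 2  [with P=2, U=-3]  = -1
R = 7 if H >= 0 else 5  [with H=-1]  = 5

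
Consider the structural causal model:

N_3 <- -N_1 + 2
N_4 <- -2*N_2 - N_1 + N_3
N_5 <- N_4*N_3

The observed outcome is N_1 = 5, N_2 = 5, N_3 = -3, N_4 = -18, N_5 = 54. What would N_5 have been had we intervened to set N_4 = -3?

Intervening sets N_4 = -3 and removes its equation (N_4 <- -2*N_2 - N_1 + N_3).
N_3 = -N_1 + 2  [with N_1=5]  = -3
N_5 = N_4*N_3  [with N_4=-3, N_3=-3]  = 9

9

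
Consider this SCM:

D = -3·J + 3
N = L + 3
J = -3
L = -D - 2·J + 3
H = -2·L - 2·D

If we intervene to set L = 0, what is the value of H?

-24

do(L=0) replaces the equation L = -D - 2·J + 3 with the constant L = 0.
D = -3·J + 3  [with J=-3]  = 12
H = -2·L - 2·D  [with L=0, D=12]  = -24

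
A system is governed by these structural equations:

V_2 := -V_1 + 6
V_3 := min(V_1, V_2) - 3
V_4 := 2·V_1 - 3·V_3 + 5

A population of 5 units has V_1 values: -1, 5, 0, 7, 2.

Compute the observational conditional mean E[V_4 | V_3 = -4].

23

Conditioning on V_3=-4 selects the 2 unit(s) with V_1 ∈ {-1, 7}. Their V_4 values: 15, 31. Mean = 23.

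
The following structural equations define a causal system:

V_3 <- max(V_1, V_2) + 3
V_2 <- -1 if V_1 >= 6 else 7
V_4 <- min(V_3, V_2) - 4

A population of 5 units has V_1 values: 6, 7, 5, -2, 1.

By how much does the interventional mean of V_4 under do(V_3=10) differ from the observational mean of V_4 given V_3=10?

The intervention sets V_3=10 in all 5 units regardless of V_1. Recomputing V_4 per unit gives -5, -5, 3, 3, 3; average -0.2.
Conditioning on V_3=10 selects the 4 unit(s) with V_1 ∈ {7, 5, -2, 1}. Their V_4 values: -5, 3, 3, 3. Mean = 1.
Difference = -0.2 − 1 = -1.2.

-1.2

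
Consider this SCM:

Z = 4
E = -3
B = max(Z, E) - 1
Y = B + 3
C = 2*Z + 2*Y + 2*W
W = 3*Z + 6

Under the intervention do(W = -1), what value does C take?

18

The intervention breaks the incoming arrows to W: W = 3*Z + 6 no longer applies, and W = -1.
B = max(Z, E) - 1  [with Z=4, E=-3]  = 3
Y = B + 3  [with B=3]  = 6
C = 2*Z + 2*Y + 2*W  [with Z=4, Y=6, W=-1]  = 18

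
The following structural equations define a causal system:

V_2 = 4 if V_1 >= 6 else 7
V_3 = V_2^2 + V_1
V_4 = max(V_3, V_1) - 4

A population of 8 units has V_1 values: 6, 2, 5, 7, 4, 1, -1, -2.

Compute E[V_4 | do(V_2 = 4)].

do(V_2=4) breaks V_2's dependence on V_1. With V_2=4 fixed, V_4 across the units is 18, 14, 17, 19, 16, 13, 11, 10, mean 14.75.

14.75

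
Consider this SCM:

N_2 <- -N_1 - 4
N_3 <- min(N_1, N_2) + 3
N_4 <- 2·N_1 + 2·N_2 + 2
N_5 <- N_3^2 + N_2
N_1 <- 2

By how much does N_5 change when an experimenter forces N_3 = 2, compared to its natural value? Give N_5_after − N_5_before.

-5

do(N_3=2) replaces the equation N_3 <- min(N_1, N_2) + 3 with the constant N_3 = 2.
N_2 = -N_1 - 4  [with N_1=2]  = -6
N_5 = N_3^2 + N_2  [with N_3=2, N_2=-6]  = -2
Without intervention: N_2 = -N_1 - 4  [with N_1=2]  = -6; N_3 = min(N_1, N_2) + 3  [with N_1=2, N_2=-6]  = -3; N_5 = N_3^2 + N_2  [with N_3=-3, N_2=-6]  = 3.
Change = -2 − 3 = -5.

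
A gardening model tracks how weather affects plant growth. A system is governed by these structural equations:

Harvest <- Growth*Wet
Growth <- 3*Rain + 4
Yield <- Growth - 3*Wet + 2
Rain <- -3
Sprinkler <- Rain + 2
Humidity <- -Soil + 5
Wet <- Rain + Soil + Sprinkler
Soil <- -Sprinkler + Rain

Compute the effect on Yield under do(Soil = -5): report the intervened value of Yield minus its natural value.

9

The intervention breaks the incoming arrows to Soil: Soil <- -Sprinkler + Rain no longer applies, and Soil = -5.
Sprinkler = Rain + 2  [with Rain=-3]  = -1
Wet = Rain + Soil + Sprinkler  [with Rain=-3, Soil=-5, Sprinkler=-1]  = -9
Growth = 3*Rain + 4  [with Rain=-3]  = -5
Yield = Growth - 3*Wet + 2  [with Growth=-5, Wet=-9]  = 24
Without intervention: Sprinkler = Rain + 2  [with Rain=-3]  = -1; Soil = -Sprinkler + Rain  [with Sprinkler=-1, Rain=-3]  = -2; Wet = Rain + Soil + Sprinkler  [with Rain=-3, Soil=-2, Sprinkler=-1]  = -6; Growth = 3*Rain + 4  [with Rain=-3]  = -5; Yield = Growth - 3*Wet + 2  [with Growth=-5, Wet=-6]  = 15.
Change = 24 − 15 = 9.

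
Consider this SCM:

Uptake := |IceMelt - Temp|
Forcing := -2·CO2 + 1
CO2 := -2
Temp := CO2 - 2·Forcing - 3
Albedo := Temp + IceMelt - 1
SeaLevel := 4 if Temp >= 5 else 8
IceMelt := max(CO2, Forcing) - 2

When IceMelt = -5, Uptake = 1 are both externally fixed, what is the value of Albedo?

-21

Setting IceMelt = -5, Uptake = 1 by intervention discards those variables' equations.
Forcing = -2·CO2 + 1  [with CO2=-2]  = 5
Temp = CO2 - 2·Forcing - 3  [with CO2=-2, Forcing=5]  = -15
Albedo = Temp + IceMelt - 1  [with Temp=-15, IceMelt=-5]  = -21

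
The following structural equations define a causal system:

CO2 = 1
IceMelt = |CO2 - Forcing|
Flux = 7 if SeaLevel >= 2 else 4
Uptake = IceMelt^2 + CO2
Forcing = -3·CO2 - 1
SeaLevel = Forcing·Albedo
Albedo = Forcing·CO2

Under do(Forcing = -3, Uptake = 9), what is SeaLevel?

Setting Forcing = -3, Uptake = 9 by intervention discards those variables' equations.
Albedo = Forcing·CO2  [with Forcing=-3, CO2=1]  = -3
SeaLevel = Forcing·Albedo  [with Forcing=-3, Albedo=-3]  = 9

9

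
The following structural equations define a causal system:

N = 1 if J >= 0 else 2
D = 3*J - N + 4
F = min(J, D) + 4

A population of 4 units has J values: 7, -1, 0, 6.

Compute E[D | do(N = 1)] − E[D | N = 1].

Every unit gets N=1 under the intervention. D values become 24, 0, 3, 21; E[D|do(N=1)] = 12.
E[D|N=1] averages over only the 3 units with N=1 (J = 7, 0, 6): D = 24, 3, 21, mean 16.
Difference = 12 − 16 = -4.

-4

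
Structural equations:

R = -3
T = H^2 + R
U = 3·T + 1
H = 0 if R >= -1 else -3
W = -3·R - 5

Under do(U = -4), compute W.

4

The intervention breaks the incoming arrows to U: U = 3·T + 1 no longer applies, and U = -4.
Since W is not a descendant of the intervened variable, it is unaffected.
W = -3·R - 5  [with R=-3]  = 4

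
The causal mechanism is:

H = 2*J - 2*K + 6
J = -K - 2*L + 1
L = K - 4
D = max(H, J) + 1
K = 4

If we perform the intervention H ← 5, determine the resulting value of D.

Intervening sets H = 5 and removes its equation (H = 2*J - 2*K + 6).
L = K - 4  [with K=4]  = 0
J = -K - 2*L + 1  [with K=4, L=0]  = -3
D = max(H, J) + 1  [with H=5, J=-3]  = 6

6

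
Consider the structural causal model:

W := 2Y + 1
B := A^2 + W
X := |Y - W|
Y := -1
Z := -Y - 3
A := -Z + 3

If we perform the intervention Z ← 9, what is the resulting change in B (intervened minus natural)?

11

The intervention breaks the incoming arrows to Z: Z := -Y - 3 no longer applies, and Z = 9.
W = 2Y + 1  [with Y=-1]  = -1
A = -Z + 3  [with Z=9]  = -6
B = A^2 + W  [with A=-6, W=-1]  = 35
Without intervention: W = 2Y + 1  [with Y=-1]  = -1; Z = -Y - 3  [with Y=-1]  = -2; A = -Z + 3  [with Z=-2]  = 5; B = A^2 + W  [with A=5, W=-1]  = 24.
Change = 35 − 24 = 11.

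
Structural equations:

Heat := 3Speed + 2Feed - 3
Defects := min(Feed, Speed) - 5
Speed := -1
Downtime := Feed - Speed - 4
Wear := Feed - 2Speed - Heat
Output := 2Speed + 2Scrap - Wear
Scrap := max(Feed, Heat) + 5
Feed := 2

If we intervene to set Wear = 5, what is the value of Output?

7

The intervention breaks the incoming arrows to Wear: Wear := Feed - 2Speed - Heat no longer applies, and Wear = 5.
Heat = 3Speed + 2Feed - 3  [with Speed=-1, Feed=2]  = -2
Scrap = max(Feed, Heat) + 5  [with Feed=2, Heat=-2]  = 7
Output = 2Speed + 2Scrap - Wear  [with Speed=-1, Scrap=7, Wear=5]  = 7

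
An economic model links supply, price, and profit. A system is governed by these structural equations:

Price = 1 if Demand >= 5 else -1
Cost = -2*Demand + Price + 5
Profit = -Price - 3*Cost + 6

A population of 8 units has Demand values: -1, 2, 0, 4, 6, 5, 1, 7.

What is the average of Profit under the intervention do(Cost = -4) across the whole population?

Every unit gets Cost=-4 under the intervention. Profit values become 19, 19, 19, 19, 17, 17, 19, 17; E[Profit|do(Cost=-4)] = 18.25.

18.25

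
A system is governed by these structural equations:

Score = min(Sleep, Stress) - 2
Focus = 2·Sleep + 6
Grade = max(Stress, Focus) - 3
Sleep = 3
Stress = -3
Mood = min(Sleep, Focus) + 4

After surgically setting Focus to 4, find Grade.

The intervention breaks the incoming arrows to Focus: Focus = 2·Sleep + 6 no longer applies, and Focus = 4.
Grade = max(Stress, Focus) - 3  [with Stress=-3, Focus=4]  = 1

1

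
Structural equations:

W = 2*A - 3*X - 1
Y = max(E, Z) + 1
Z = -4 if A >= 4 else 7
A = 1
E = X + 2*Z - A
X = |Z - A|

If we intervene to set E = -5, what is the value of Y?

8

Under do(E=-5), the mechanism E = X + 2*Z - A is discarded; E is fixed at -5.
Z = -4 if A >= 4 else 7  [with A=1]  = 7
Y = max(E, Z) + 1  [with E=-5, Z=7]  = 8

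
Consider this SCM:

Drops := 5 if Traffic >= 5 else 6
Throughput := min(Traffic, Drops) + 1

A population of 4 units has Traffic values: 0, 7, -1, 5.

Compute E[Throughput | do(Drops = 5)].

The intervention sets Drops=5 in all 4 units regardless of Traffic. Recomputing Throughput per unit gives 1, 6, 0, 6; average 3.25.

3.25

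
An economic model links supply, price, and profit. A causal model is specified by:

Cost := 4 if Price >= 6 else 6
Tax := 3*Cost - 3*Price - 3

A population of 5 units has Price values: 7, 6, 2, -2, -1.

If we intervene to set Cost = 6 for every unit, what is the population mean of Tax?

7.8

Every unit gets Cost=6 under the intervention. Tax values become -6, -3, 9, 21, 18; E[Tax|do(Cost=6)] = 7.8.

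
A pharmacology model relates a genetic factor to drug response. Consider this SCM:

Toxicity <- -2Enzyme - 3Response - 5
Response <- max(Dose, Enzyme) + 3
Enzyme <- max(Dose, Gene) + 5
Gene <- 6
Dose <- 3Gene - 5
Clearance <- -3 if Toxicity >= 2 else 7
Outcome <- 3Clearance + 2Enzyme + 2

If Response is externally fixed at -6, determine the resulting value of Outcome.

59

The intervention breaks the incoming arrows to Response: Response <- max(Dose, Enzyme) + 3 no longer applies, and Response = -6.
Dose = 3Gene - 5  [with Gene=6]  = 13
Enzyme = max(Dose, Gene) + 5  [with Dose=13, Gene=6]  = 18
Toxicity = -2Enzyme - 3Response - 5  [with Enzyme=18, Response=-6]  = -23
Clearance = -3 if Toxicity >= 2 else 7  [with Toxicity=-23]  = 7
Outcome = 3Clearance + 2Enzyme + 2  [with Clearance=7, Enzyme=18]  = 59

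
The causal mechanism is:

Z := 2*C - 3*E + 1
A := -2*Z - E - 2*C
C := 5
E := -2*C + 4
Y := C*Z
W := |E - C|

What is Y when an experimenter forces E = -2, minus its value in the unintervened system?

Under do(E=-2), the mechanism E := -2*C + 4 is discarded; E is fixed at -2.
Z = 2*C - 3*E + 1  [with C=5, E=-2]  = 17
Y = C*Z  [with C=5, Z=17]  = 85
Without intervention: E = -2*C + 4  [with C=5]  = -6; Z = 2*C - 3*E + 1  [with C=5, E=-6]  = 29; Y = C*Z  [with C=5, Z=29]  = 145.
Change = 85 − 145 = -60.

-60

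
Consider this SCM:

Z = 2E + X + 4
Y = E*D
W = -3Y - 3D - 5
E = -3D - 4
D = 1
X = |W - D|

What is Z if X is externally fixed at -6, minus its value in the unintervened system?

The intervention breaks the incoming arrows to X: X = |W - D| no longer applies, and X = -6.
E = -3D - 4  [with D=1]  = -7
Z = 2E + X + 4  [with E=-7, X=-6]  = -16
Without intervention: E = -3D - 4  [with D=1]  = -7; Y = E*D  [with E=-7, D=1]  = -7; W = -3Y - 3D - 5  [with Y=-7, D=1]  = 13; X = |W - D|  [with W=13, D=1]  = 12; Z = 2E + X + 4  [with E=-7, X=12]  = 2.
Change = -16 − 2 = -18.

-18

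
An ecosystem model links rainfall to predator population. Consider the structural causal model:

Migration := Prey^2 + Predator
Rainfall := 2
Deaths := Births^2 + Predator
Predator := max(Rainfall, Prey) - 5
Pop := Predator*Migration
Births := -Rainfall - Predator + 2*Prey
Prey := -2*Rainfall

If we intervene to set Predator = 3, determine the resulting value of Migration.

The intervention breaks the incoming arrows to Predator: Predator := max(Rainfall, Prey) - 5 no longer applies, and Predator = 3.
Prey = -2*Rainfall  [with Rainfall=2]  = -4
Migration = Prey^2 + Predator  [with Prey=-4, Predator=3]  = 19

19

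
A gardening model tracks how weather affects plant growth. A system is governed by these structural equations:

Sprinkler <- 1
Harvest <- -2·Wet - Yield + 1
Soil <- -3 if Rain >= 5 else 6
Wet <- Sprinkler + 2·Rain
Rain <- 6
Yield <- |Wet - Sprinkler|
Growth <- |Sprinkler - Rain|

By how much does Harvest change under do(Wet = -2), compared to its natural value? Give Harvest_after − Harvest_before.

39

The intervention breaks the incoming arrows to Wet: Wet <- Sprinkler + 2·Rain no longer applies, and Wet = -2.
Yield = |Wet - Sprinkler|  [with Wet=-2, Sprinkler=1]  = 3
Harvest = -2·Wet - Yield + 1  [with Wet=-2, Yield=3]  = 2
Without intervention: Wet = Sprinkler + 2·Rain  [with Sprinkler=1, Rain=6]  = 13; Yield = |Wet - Sprinkler|  [with Wet=13, Sprinkler=1]  = 12; Harvest = -2·Wet - Yield + 1  [with Wet=13, Yield=12]  = -37.
Change = 2 − (-37) = 39.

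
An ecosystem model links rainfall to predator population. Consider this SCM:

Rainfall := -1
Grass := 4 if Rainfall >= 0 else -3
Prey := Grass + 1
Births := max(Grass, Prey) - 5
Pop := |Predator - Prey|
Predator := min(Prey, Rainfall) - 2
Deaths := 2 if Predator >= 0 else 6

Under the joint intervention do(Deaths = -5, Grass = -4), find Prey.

The joint intervention fixes Deaths = -5, Grass = -4, removing each variable's own equation.
Prey = Grass + 1  [with Grass=-4]  = -3

-3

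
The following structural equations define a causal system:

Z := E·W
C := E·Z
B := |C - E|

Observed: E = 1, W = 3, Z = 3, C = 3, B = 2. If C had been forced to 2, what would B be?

Intervening sets C = 2 and removes its equation (C := E·Z).
B = |C - E|  [with C=2, E=1]  = 1

1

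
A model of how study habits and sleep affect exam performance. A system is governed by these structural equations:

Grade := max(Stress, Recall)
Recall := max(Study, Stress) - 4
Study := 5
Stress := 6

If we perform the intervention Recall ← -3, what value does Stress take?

Under do(Recall=-3), the mechanism Recall := max(Study, Stress) - 4 is discarded; Recall is fixed at -3.
Since Stress is not a descendant of the intervened variable, it is unaffected.

6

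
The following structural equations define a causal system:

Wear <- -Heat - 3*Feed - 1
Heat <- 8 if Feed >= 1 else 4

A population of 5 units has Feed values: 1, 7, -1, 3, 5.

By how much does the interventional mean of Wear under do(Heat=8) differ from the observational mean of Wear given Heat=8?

3

The intervention sets Heat=8 in all 5 units regardless of Feed. Recomputing Wear per unit gives -12, -30, -6, -18, -24; average -18.
Observing Heat=8 restricts to units where Heat's equation naturally yields 8: Feed ∈ {1, 7, 3, 5}. In that subpopulation Wear = -12, -30, -18, -24, mean -21.
Difference = -18 − (-21) = 3.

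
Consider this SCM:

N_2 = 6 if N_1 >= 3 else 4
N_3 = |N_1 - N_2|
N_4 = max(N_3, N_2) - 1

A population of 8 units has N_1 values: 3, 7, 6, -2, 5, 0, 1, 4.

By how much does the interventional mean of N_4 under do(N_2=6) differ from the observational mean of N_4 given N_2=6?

Every unit gets N_2=6 under the intervention. N_4 values become 5, 5, 5, 7, 5, 5, 5, 5; E[N_4|do(N_2=6)] = 5.25.
Conditioning on N_2=6 selects the 5 unit(s) with N_1 ∈ {3, 7, 6, 5, 4}. Their N_4 values: 5, 5, 5, 5, 5. Mean = 5.
Difference = 5.25 − 5 = 0.25.

0.25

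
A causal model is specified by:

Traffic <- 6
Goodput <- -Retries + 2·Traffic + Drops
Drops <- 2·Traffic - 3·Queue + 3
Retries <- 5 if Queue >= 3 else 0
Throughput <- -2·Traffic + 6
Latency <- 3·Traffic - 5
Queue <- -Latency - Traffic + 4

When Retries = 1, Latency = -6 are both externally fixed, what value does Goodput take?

Setting Retries = 1, Latency = -6 by intervention discards those variables' equations.
Queue = -Latency - Traffic + 4  [with Latency=-6, Traffic=6]  = 4
Drops = 2·Traffic - 3·Queue + 3  [with Traffic=6, Queue=4]  = 3
Goodput = -Retries + 2·Traffic + Drops  [with Retries=1, Traffic=6, Drops=3]  = 14

14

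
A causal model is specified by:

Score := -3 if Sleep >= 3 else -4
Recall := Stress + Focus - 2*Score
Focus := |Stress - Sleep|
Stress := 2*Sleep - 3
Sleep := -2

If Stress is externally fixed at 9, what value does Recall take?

do(Stress=9) replaces the equation Stress := 2*Sleep - 3 with the constant Stress = 9.
Focus = |Stress - Sleep|  [with Stress=9, Sleep=-2]  = 11
Score = -3 if Sleep >= 3 else -4  [with Sleep=-2]  = -4
Recall = Stress + Focus - 2*Score  [with Stress=9, Focus=11, Score=-4]  = 28

28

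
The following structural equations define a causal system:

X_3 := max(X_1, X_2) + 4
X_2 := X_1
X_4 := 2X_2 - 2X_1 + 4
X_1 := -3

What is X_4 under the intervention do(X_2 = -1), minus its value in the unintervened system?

Under do(X_2=-1), the mechanism X_2 := X_1 is discarded; X_2 is fixed at -1.
X_4 = 2X_2 - 2X_1 + 4  [with X_2=-1, X_1=-3]  = 8
Without intervention: X_2 = X_1  [with X_1=-3]  = -3; X_4 = 2X_2 - 2X_1 + 4  [with X_2=-3, X_1=-3]  = 4.
Change = 8 − 4 = 4.

4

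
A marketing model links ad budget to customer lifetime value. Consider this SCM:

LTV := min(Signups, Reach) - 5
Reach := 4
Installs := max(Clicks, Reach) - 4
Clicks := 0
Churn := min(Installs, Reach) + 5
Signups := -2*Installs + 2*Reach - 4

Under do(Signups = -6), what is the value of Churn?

5

Intervening sets Signups = -6 and removes its equation (Signups := -2*Installs + 2*Reach - 4).
No directed path runs from Signups to Churn, so Churn keeps its natural value.
Installs = max(Clicks, Reach) - 4  [with Clicks=0, Reach=4]  = 0
Churn = min(Installs, Reach) + 5  [with Installs=0, Reach=4]  = 5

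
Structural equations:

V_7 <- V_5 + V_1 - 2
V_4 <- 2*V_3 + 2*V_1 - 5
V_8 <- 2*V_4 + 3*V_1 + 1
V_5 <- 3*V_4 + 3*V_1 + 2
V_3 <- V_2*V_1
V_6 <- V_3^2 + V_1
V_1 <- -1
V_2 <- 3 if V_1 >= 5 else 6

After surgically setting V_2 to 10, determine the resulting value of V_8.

-56

do(V_2=10) replaces the equation V_2 <- 3 if V_1 >= 5 else 6 with the constant V_2 = 10.
V_3 = V_2*V_1  [with V_2=10, V_1=-1]  = -10
V_4 = 2*V_3 + 2*V_1 - 5  [with V_3=-10, V_1=-1]  = -27
V_8 = 2*V_4 + 3*V_1 + 1  [with V_4=-27, V_1=-1]  = -56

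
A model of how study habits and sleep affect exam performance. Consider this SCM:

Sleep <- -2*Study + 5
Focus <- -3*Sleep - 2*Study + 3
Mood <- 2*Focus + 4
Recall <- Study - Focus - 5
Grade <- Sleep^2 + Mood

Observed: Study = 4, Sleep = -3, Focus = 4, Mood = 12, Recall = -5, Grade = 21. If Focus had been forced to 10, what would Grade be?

The intervention breaks the incoming arrows to Focus: Focus <- -3*Sleep - 2*Study + 3 no longer applies, and Focus = 10.
Sleep = -2*Study + 5  [with Study=4]  = -3
Mood = 2*Focus + 4  [with Focus=10]  = 24
Grade = Sleep^2 + Mood  [with Sleep=-3, Mood=24]  = 33

33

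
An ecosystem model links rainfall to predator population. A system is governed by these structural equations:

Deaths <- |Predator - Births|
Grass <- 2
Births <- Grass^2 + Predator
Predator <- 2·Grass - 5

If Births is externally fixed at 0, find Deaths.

1

The intervention breaks the incoming arrows to Births: Births <- Grass^2 + Predator no longer applies, and Births = 0.
Predator = 2·Grass - 5  [with Grass=2]  = -1
Deaths = |Predator - Births|  [with Predator=-1, Births=0]  = 1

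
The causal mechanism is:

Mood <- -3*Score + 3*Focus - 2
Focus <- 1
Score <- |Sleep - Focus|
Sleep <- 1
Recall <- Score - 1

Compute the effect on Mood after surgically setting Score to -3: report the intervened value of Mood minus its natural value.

9

The intervention breaks the incoming arrows to Score: Score <- |Sleep - Focus| no longer applies, and Score = -3.
Mood = -3*Score + 3*Focus - 2  [with Score=-3, Focus=1]  = 10
Without intervention: Score = |Sleep - Focus|  [with Sleep=1, Focus=1]  = 0; Mood = -3*Score + 3*Focus - 2  [with Score=0, Focus=1]  = 1.
Change = 10 − 1 = 9.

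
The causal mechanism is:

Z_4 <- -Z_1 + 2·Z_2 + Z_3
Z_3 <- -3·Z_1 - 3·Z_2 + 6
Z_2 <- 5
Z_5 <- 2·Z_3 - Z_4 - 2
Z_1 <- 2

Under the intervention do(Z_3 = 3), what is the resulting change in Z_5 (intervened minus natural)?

do(Z_3=3) replaces the equation Z_3 <- -3·Z_1 - 3·Z_2 + 6 with the constant Z_3 = 3.
Z_4 = -Z_1 + 2·Z_2 + Z_3  [with Z_1=2, Z_2=5, Z_3=3]  = 11
Z_5 = 2·Z_3 - Z_4 - 2  [with Z_3=3, Z_4=11]  = -7
Without intervention: Z_3 = -3·Z_1 - 3·Z_2 + 6  [with Z_1=2, Z_2=5]  = -15; Z_4 = -Z_1 + 2·Z_2 + Z_3  [with Z_1=2, Z_2=5, Z_3=-15]  = -7; Z_5 = 2·Z_3 - Z_4 - 2  [with Z_3=-15, Z_4=-7]  = -25.
Change = -7 − (-25) = 18.

18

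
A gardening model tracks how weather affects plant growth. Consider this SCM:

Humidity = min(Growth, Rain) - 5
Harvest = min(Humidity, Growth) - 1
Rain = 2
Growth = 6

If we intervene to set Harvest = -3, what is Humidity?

Under do(Harvest=-3), the mechanism Harvest = min(Humidity, Growth) - 1 is discarded; Harvest is fixed at -3.
Since Humidity is not a descendant of the intervened variable, it is unaffected.
Humidity = min(Growth, Rain) - 5  [with Growth=6, Rain=2]  = -3

-3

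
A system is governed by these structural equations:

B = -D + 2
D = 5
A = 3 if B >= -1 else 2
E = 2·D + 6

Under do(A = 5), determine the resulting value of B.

The intervention breaks the incoming arrows to A: A = 3 if B >= -1 else 2 no longer applies, and A = 5.
Since B is not a descendant of the intervened variable, it is unaffected.
B = -D + 2  [with D=5]  = -3

-3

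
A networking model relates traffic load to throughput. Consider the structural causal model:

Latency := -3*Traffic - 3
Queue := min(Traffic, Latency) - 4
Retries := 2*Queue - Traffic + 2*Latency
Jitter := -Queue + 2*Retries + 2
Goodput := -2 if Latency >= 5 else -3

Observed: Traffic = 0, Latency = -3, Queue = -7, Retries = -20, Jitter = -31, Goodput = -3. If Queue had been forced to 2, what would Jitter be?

do(Queue=2) replaces the equation Queue := min(Traffic, Latency) - 4 with the constant Queue = 2.
Latency = -3*Traffic - 3  [with Traffic=0]  = -3
Retries = 2*Queue - Traffic + 2*Latency  [with Queue=2, Traffic=0, Latency=-3]  = -2
Jitter = -Queue + 2*Retries + 2  [with Queue=2, Retries=-2]  = -4

-4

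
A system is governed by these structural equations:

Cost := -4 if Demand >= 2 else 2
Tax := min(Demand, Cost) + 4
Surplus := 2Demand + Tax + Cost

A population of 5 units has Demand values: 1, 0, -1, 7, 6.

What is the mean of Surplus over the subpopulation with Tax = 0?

Observing Tax=0 restricts to units where Tax's equation naturally yields 0: Demand ∈ {7, 6}. In that subpopulation Surplus = 10, 8, mean 9.

9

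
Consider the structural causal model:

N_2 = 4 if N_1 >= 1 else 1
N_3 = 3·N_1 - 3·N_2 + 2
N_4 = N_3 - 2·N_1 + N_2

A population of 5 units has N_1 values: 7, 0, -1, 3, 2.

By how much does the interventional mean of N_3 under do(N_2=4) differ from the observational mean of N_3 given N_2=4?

-5.4

The intervention sets N_2=4 in all 5 units regardless of N_1. Recomputing N_3 per unit gives 11, -10, -13, -1, -4; average -3.4.
Observing N_2=4 restricts to units where N_2's equation naturally yields 4: N_1 ∈ {7, 3, 2}. In that subpopulation N_3 = 11, -1, -4, mean 2.
Difference = -3.4 − 2 = -5.4.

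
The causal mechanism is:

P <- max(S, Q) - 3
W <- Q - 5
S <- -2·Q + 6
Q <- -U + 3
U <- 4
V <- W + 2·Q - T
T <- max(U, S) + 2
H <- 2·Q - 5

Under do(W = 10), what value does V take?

-2

Intervening sets W = 10 and removes its equation (W <- Q - 5).
Q = -U + 3  [with U=4]  = -1
S = -2·Q + 6  [with Q=-1]  = 8
T = max(U, S) + 2  [with U=4, S=8]  = 10
V = W + 2·Q - T  [with W=10, Q=-1, T=10]  = -2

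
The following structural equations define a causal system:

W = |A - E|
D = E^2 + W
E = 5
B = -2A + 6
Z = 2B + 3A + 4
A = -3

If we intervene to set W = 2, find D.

27

Intervening sets W = 2 and removes its equation (W = |A - E|).
D = E^2 + W  [with E=5, W=2]  = 27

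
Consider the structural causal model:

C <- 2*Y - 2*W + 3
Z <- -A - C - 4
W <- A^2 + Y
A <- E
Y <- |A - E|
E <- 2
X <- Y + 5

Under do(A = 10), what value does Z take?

Under do(A=10), the mechanism A <- E is discarded; A is fixed at 10.
Y = |A - E|  [with A=10, E=2]  = 8
W = A^2 + Y  [with A=10, Y=8]  = 108
C = 2*Y - 2*W + 3  [with Y=8, W=108]  = -197
Z = -A - C - 4  [with A=10, C=-197]  = 183

183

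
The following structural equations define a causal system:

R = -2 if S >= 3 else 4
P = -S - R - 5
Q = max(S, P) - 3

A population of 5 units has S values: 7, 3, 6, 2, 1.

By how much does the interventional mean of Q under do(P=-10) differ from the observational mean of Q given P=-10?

-0.2

Every unit gets P=-10 under the intervention. Q values become 4, 0, 3, -1, -2; E[Q|do(P=-10)] = 0.8.
E[Q|P=-10] averages over only the 2 units with P=-10 (S = 7, 1): Q = 4, -2, mean 1.
Difference = 0.8 − 1 = -0.2.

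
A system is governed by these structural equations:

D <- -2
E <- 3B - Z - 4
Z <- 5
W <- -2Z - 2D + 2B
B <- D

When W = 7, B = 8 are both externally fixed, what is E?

Under do(W = 7, B = 8), each intervened variable's structural equation is replaced by its fixed value.
E = 3B - Z - 4  [with B=8, Z=5]  = 15

15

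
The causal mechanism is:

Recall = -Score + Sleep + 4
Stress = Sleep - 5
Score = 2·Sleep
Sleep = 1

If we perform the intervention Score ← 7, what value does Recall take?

The intervention breaks the incoming arrows to Score: Score = 2·Sleep no longer applies, and Score = 7.
Recall = -Score + Sleep + 4  [with Score=7, Sleep=1]  = -2

-2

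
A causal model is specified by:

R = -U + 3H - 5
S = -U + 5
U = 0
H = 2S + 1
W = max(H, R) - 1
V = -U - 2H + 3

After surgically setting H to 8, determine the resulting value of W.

18

The intervention breaks the incoming arrows to H: H = 2S + 1 no longer applies, and H = 8.
R = -U + 3H - 5  [with U=0, H=8]  = 19
W = max(H, R) - 1  [with H=8, R=19]  = 18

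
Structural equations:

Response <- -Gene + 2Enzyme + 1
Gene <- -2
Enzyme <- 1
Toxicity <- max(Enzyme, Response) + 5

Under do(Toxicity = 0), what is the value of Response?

5

Under do(Toxicity=0), the mechanism Toxicity <- max(Enzyme, Response) + 5 is discarded; Toxicity is fixed at 0.
Since Response is not a descendant of the intervened variable, it is unaffected.
Response = -Gene + 2Enzyme + 1  [with Gene=-2, Enzyme=1]  = 5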